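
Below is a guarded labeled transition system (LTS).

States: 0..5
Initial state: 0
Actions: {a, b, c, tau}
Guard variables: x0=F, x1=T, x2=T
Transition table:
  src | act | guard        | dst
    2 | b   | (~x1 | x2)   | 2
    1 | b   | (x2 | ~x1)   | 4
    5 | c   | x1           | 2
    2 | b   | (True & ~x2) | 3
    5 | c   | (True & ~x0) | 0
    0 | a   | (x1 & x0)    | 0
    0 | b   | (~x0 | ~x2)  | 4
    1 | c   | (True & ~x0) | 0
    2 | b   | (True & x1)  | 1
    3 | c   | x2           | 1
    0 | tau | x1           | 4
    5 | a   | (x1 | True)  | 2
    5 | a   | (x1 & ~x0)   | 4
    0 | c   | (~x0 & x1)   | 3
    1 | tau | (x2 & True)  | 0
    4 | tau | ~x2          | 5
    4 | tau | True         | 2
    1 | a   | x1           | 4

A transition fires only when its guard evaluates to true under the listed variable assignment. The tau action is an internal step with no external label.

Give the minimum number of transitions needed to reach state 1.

Answer: 2

Working:
Breadth-first toward 1:
  L0 = {0}
  L1 = {3,4}
  L2 = {1,2}
depth(1)=2, e.g. c·c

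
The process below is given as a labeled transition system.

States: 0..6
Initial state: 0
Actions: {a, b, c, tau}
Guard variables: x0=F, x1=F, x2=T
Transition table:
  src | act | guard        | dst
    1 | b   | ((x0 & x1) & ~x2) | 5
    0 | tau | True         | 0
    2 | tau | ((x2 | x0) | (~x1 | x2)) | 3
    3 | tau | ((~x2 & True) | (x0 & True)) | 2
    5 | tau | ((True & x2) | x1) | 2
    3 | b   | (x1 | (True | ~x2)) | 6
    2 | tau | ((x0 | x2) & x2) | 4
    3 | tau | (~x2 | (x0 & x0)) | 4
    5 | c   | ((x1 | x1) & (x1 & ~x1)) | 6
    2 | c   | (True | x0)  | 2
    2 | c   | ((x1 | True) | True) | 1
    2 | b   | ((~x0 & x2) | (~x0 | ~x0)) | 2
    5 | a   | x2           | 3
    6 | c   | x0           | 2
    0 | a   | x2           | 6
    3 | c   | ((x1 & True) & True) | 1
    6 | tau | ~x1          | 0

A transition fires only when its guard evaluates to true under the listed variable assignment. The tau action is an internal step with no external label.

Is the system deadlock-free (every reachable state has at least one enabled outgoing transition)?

Answer: DEADLOCK-FREE

Trace:
Reachable = {0,6}
  0: a→6  tau→0  [deg 2]
  6: tau→0  [deg 1]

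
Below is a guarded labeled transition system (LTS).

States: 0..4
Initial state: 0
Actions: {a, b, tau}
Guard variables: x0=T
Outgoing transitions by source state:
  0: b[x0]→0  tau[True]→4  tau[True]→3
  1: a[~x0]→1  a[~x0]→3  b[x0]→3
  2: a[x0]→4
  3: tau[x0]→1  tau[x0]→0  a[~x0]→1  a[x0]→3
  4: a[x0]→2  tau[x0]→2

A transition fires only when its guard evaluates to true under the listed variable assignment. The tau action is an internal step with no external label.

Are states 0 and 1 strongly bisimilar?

Bisimulation quotient by refinement:
  P[0] = {{0,1,2,3,4}}
  P[1] = {{0},{1},{2},{3,4}}
  P[2] = {{0},{1},{2},{3},{4}}
Fixed point at round 3; 5 class(es).
class of 0: {0}; class of 1: {1}

Answer: NOT BISIMILAR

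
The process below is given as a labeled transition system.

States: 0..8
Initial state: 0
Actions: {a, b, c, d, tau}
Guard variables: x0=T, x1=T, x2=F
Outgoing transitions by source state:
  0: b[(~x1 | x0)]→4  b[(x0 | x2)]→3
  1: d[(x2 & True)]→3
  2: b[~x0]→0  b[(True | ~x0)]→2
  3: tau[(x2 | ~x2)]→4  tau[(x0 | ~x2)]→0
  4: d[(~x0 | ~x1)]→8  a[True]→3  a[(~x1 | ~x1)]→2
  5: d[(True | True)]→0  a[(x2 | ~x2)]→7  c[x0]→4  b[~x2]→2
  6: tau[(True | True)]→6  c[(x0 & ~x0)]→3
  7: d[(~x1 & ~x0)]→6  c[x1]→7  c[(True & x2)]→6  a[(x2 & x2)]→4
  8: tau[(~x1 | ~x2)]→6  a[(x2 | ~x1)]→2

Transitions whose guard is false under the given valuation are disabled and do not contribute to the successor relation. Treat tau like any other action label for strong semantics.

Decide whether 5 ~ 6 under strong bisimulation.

Answer: NOT BISIMILAR

Working:
Compute ~ classes (split until stable):
  P[0] = {{0,1,2,3,4,5,6,7,8}}
  P[1] = {{0,2},{1},{3,6,8},{4},{5},{7}}
  P[2] = {{0},{1},{2},{3},{4},{5},{6,8},{7}}
Fixed point at round 3; 8 class(es).
[5]={5}  [6]={6,8}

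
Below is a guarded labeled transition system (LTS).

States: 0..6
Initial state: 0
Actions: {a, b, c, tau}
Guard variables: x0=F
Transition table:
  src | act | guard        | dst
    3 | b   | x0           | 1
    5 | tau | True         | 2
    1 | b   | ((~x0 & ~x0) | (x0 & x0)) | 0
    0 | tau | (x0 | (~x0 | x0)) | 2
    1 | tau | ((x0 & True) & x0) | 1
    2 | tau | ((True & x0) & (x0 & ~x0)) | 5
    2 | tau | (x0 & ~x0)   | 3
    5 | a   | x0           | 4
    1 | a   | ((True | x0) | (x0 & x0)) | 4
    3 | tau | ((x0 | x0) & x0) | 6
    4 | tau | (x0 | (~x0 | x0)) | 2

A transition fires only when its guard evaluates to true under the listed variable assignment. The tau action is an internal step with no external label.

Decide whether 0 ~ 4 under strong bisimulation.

Answer: BISIMILAR

Analysis:
Refine partition for ~:
  π0 = {{0,1,2,3,4,5,6}}
  π1 = {{0,4,5},{1},{2,3,6}}
3 equivalence class(es) (converged in 2)
[0]={0,4,5}  [4]={0,4,5}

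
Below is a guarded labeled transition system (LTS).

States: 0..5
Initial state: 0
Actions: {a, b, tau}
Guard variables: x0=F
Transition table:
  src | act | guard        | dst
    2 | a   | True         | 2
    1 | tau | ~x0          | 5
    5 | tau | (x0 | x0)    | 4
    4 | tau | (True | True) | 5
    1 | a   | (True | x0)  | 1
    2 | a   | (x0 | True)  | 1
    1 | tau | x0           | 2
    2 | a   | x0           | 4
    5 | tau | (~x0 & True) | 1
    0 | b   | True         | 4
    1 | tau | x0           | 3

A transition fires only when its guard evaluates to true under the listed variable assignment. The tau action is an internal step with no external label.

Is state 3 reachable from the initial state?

7 transition(s) survive guard evaluation.
Layer 0: {0}
Layer 1: {4}  now seen {0,4}
Layer 2: {5}  now seen {0,4,5}
Layer 3: {1}  now seen {0,1,4,5}
Reach set: {0,1,4,5}

Answer: UNREACHABLE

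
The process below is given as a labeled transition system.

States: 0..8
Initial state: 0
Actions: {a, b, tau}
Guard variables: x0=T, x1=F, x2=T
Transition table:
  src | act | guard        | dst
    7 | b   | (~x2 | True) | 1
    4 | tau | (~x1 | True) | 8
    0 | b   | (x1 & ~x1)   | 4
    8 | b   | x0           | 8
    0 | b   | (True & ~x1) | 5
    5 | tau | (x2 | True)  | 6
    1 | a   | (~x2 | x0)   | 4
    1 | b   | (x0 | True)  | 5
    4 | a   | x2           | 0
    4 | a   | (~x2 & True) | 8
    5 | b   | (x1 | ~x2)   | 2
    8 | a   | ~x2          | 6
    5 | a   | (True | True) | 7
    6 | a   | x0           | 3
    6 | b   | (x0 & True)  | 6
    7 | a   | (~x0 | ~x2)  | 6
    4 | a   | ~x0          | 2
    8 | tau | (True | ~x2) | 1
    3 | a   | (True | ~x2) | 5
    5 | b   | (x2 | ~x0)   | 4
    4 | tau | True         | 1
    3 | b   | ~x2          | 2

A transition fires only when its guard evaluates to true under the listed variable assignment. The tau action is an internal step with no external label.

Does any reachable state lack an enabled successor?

Answer: DEADLOCK-FREE

Working:
R = {0,1,3,4,5,6,7,8}
  0: b→5  [1 exit(s)]
  1: a→4  b→5  [2 exit(s)]
  3: a→5  [1 exit(s)]
  4: a→0  tau→1  tau→8  [3 exit(s)]
  5: a→7  b→4  tau→6  [3 exit(s)]
  6: a→3  b→6  [2 exit(s)]
  7: b→1  [1 exit(s)]
  8: b→8  tau→1  [2 exit(s)]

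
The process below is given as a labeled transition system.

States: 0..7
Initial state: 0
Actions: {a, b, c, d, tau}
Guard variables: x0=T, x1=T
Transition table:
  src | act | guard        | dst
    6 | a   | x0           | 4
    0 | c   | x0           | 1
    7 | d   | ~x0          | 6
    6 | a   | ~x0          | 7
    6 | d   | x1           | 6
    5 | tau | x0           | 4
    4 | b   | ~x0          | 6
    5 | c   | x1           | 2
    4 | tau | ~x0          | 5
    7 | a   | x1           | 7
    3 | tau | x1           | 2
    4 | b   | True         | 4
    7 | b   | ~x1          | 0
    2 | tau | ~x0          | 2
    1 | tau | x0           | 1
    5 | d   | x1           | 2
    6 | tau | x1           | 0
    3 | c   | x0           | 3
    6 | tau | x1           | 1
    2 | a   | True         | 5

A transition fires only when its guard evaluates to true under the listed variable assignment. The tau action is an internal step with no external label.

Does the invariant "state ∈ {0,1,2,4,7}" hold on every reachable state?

Inv-set: {0,1,2,4,7}
R = {0,1}
  0: safe
  1: safe

Answer: INVARIANT HOLDS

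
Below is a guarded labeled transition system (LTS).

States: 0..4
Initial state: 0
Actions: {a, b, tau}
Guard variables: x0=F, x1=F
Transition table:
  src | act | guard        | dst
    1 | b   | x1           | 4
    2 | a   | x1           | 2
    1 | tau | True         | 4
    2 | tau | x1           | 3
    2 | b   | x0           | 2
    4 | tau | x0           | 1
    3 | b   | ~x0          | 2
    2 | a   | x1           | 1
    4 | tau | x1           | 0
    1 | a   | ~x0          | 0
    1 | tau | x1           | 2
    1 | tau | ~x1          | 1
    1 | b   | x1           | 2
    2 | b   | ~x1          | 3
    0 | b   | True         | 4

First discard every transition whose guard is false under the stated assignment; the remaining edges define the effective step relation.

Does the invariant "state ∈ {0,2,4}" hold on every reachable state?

Inv-set: {0,2,4}
R = {0,4}
  0: safe
  4: safe

Answer: INVARIANT HOLDS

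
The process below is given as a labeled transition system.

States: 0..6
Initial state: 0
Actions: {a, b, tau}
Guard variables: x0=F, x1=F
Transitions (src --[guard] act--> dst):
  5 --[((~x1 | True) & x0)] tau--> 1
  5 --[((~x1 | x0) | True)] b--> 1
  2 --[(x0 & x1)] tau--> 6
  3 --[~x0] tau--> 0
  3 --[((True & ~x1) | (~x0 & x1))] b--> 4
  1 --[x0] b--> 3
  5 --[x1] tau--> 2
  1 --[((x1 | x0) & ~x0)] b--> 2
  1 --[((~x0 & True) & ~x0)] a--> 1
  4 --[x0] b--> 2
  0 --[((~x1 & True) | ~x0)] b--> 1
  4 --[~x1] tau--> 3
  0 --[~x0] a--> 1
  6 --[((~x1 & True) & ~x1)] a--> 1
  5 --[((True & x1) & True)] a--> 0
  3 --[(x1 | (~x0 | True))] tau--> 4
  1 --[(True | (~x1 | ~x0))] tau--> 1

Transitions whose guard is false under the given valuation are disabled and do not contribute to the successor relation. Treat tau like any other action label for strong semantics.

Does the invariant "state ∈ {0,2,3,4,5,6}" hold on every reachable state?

Answer: INVARIANT VIOLATED at state 1

Working:
Allowed set {0,2,3,4,5,6}
Reachable = {0,1}
  0: safe
  1: ✗ unsafe
witness against invariant: b → 1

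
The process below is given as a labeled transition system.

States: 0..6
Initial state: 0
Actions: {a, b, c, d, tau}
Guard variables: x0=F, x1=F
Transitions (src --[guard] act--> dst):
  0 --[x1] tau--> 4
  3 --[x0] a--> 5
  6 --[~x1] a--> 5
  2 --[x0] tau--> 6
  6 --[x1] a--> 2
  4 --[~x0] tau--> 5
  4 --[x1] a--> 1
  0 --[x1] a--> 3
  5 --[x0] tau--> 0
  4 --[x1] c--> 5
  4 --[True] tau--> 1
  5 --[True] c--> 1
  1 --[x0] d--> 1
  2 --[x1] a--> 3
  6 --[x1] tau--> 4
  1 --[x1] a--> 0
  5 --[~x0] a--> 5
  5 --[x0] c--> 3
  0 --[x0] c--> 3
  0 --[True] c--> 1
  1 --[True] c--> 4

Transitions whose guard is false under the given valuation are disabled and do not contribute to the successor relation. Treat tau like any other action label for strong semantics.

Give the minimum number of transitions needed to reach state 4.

BFS to 4:
  depth 0: {0}
  depth 1: {1}
  depth 2: {4}
first hit 4 at d=2 via c·c

Answer: 2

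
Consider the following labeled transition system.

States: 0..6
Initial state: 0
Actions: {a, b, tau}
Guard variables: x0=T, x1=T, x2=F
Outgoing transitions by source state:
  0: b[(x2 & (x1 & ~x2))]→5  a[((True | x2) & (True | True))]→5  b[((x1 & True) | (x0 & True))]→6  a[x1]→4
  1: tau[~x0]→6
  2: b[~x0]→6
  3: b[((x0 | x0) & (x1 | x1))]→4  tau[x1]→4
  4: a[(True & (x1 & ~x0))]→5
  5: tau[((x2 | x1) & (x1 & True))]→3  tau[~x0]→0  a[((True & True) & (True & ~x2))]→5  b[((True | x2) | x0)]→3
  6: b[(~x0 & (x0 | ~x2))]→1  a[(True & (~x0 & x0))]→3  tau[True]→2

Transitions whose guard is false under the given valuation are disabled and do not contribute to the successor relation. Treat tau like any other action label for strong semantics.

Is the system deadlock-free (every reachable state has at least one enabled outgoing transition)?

Answer: DEADLOCK at state 2

Trace:
R = {0,2,3,4,5,6}
  0: a→4  a→5  b→6  [3 exit(s)]
  2: ∅  [STUCK]
  3: b→4  tau→4  [2 exit(s)]
  4: ∅  [STUCK]
  5: a→5  b→3  tau→3  [3 exit(s)]
  6: tau→2  [1 exit(s)]
trace reaching 2: b·tau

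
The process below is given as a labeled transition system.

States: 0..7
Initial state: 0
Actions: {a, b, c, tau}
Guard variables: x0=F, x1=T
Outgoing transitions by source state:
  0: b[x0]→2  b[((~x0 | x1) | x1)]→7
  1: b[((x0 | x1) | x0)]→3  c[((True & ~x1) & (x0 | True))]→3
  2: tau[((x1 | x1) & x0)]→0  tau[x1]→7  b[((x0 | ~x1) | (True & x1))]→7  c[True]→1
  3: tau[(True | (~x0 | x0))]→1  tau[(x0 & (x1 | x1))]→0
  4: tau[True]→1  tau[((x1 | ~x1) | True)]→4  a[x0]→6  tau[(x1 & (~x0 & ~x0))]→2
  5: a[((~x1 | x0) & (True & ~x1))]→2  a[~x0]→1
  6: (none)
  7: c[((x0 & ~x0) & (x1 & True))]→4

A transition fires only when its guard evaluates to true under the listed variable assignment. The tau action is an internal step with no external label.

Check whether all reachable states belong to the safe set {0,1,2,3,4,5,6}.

Allowed set {0,1,2,3,4,5,6}
Reach set: {0,7}
  0: ok
  7: VIOLATES
reach 7 via b — violates

Answer: INVARIANT VIOLATED at state 7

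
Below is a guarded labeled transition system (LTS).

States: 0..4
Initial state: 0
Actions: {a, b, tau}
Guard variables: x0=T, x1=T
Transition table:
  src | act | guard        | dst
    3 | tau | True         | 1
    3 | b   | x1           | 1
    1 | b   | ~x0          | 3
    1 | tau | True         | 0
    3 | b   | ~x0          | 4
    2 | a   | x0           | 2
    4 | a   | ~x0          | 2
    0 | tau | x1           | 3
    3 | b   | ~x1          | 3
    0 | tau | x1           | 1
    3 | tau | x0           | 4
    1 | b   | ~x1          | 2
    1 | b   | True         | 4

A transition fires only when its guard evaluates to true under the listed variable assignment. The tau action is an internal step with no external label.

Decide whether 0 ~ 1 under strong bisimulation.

Compute ~ classes (split until stable):
  π0 = {{0,1,2,3,4}}
  π1 = {{0},{1,3},{2},{4}}
  π2 = {{0},{1},{2},{3},{4}}
stable after 3 split(s): 5 block(s)
[0]={0}  [1]={1}

Answer: NOT BISIMILAR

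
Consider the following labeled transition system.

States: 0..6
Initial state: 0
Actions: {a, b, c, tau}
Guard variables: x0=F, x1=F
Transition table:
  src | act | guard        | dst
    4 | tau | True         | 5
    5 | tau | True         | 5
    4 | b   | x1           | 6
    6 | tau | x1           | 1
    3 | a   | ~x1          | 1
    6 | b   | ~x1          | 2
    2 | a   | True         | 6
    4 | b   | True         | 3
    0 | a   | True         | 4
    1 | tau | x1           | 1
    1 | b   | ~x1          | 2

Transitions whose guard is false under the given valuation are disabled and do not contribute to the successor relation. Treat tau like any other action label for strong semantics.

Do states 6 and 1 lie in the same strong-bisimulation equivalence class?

Answer: BISIMILAR

Working:
Compute ~ classes (split until stable):
  round 0: {{0,1,2,3,4,5,6}}
  round 1: {{0,2,3},{1,6},{4},{5}}
  round 2: {{0},{1,6},{2,3},{4},{5}}
Fixed point at round 3; 5 class(es).
[6]={1,6}  [1]={1,6}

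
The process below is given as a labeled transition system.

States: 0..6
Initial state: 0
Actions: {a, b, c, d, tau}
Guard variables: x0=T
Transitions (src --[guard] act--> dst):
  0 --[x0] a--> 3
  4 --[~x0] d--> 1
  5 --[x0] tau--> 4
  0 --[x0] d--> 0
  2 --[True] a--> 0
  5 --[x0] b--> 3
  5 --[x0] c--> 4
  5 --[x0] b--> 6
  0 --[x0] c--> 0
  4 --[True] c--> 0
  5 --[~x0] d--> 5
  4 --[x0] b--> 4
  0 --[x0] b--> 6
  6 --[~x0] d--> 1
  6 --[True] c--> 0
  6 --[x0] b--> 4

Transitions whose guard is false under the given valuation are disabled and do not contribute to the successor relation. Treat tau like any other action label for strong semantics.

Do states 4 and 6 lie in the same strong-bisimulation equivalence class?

Answer: BISIMILAR

Analysis:
Refine partition for ~:
  P[0] = {{0,1,2,3,4,5,6}}
  P[1] = {{0},{1,3},{2},{4,6},{5}}
5 equivalence class(es) (converged in 2)
4∈{4,6}, 6∈{4,6}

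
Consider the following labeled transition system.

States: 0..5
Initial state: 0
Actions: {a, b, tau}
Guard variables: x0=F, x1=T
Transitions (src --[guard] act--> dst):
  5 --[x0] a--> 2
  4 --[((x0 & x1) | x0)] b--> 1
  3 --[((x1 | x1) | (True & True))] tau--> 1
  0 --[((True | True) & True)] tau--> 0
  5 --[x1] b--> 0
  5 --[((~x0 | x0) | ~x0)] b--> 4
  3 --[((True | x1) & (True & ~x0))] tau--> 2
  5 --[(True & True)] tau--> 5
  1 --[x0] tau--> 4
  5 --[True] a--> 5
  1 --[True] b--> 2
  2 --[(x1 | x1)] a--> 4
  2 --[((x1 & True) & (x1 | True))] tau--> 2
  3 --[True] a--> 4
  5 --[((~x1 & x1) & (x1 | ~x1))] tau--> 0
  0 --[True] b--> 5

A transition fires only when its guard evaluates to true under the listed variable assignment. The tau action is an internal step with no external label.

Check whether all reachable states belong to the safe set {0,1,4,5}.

Safe = {0,1,4,5}
Reachable = {0,4,5}
  0: safe
  4: safe
  5: safe

Answer: INVARIANT HOLDS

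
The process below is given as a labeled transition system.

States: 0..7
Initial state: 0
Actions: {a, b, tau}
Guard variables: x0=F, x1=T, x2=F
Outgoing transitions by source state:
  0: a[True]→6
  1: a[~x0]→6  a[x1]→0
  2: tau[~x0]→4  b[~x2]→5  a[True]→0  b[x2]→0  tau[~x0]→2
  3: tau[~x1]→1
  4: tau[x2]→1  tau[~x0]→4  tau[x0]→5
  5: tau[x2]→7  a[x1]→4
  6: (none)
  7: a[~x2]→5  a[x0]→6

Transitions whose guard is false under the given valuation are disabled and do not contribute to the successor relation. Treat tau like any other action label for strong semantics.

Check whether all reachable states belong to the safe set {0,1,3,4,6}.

Allowed set {0,1,3,4,6}
Reach set: {0,6}
  0: ✓
  6: ✓

Answer: INVARIANT HOLDS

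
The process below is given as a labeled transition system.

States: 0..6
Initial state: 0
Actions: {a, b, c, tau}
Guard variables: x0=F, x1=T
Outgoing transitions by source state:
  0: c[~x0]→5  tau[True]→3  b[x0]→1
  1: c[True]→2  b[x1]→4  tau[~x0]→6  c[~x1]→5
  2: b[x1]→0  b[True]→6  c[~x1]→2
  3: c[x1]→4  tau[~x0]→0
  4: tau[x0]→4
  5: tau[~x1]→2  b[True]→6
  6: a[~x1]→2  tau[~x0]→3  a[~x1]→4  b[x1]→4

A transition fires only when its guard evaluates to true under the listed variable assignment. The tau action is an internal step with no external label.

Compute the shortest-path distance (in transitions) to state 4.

Answer: 2

Trace:
BFS to 4:
  depth 0: {0}
  depth 1: {3,5}
  depth 2: {4,6}
first hit 4 at d=2 via tau·c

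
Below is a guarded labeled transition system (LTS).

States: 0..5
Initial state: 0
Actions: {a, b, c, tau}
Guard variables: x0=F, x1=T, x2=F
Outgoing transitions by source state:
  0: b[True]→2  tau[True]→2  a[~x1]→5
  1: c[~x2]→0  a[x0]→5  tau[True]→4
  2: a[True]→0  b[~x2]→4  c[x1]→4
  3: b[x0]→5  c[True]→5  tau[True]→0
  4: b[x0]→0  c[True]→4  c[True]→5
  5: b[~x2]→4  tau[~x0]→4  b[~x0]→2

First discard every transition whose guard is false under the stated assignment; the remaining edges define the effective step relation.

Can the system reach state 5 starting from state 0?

Answer: REACHABLE

Analysis:
After dropping false guards: 14 live edges.
Layer 0: {0}
Layer 1: {2}  now seen {0,2}
Layer 2: {4}  now seen {0,2,4}
Layer 3: {5}  now seen {0,2,4,5}
Reachable = {0,2,4,5}
witness 5: b·b·c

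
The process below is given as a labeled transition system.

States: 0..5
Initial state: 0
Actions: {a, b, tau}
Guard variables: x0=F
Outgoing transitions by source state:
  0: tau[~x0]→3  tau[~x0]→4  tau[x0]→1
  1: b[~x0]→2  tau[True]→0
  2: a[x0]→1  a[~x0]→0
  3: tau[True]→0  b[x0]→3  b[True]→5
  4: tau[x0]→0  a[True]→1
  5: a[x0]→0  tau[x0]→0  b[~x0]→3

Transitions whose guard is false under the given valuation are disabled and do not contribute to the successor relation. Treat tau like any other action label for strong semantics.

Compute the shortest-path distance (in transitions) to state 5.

BFS to 5:
  depth 0: {0}
  depth 1: {3,4}
  depth 2: {1,5}
5 enters at depth 2; path tau·b

Answer: 2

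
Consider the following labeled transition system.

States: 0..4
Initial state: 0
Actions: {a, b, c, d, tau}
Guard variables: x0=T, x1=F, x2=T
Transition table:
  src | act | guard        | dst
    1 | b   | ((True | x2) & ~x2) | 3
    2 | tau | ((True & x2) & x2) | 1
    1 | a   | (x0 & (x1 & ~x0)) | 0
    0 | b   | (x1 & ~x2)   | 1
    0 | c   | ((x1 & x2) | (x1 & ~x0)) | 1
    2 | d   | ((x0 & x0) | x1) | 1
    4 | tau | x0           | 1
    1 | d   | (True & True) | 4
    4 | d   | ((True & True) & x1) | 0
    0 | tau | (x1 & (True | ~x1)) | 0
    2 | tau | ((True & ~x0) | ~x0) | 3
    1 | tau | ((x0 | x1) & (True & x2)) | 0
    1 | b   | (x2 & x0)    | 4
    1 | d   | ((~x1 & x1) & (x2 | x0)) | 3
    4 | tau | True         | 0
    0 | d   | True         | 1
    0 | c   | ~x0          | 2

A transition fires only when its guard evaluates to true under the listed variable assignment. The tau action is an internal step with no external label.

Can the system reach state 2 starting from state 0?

8 transition(s) survive guard evaluation.
Layer 0: {0}
Layer 1: {1}  now seen {0,1}
Layer 2: {4}  now seen {0,1,4}
Reach set: {0,1,4}

Answer: UNREACHABLE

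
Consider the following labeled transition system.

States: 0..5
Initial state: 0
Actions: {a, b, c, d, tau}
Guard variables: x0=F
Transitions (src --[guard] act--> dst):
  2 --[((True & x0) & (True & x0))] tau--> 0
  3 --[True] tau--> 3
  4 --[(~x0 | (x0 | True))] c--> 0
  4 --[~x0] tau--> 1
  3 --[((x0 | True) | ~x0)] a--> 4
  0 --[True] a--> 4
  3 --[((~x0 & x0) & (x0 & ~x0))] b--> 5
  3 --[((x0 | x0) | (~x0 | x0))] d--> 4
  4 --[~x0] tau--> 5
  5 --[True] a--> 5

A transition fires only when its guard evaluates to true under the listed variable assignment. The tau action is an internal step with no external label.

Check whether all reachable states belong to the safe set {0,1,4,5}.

Answer: INVARIANT HOLDS

Trace:
Safe = {0,1,4,5}
R = {0,1,4,5}
  0: ok
  1: ok
  4: ok
  5: ok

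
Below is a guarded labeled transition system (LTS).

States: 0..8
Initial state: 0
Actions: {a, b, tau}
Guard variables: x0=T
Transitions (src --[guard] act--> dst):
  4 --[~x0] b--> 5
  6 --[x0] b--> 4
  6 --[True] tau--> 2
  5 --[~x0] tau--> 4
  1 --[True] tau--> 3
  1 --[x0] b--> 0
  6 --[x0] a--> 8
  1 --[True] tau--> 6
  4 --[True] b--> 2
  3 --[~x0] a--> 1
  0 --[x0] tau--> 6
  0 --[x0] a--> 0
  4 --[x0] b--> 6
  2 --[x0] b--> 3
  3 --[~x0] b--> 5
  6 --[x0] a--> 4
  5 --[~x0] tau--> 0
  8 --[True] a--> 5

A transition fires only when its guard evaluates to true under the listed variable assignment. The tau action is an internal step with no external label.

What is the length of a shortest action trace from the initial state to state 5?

Breadth-first toward 5:
  Layer 0: {0}
  Layer 1: {6}
  Layer 2: {2,4,8}
  Layer 3: {3,5}
5 enters at depth 3; path tau·a·a

Answer: 3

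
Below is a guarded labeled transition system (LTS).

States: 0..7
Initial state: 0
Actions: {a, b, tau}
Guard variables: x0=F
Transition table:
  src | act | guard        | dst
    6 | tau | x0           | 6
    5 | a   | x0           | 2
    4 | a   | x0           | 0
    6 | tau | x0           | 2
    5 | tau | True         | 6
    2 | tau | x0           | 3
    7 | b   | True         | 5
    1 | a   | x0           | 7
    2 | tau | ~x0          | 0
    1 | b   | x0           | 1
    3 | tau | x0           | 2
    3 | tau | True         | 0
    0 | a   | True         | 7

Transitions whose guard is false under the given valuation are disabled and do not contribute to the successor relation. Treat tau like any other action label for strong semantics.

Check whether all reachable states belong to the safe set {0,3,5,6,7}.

Safe = {0,3,5,6,7}
Reachable = {0,5,6,7}
  0: ok
  5: ok
  6: ok
  7: ok

Answer: INVARIANT HOLDS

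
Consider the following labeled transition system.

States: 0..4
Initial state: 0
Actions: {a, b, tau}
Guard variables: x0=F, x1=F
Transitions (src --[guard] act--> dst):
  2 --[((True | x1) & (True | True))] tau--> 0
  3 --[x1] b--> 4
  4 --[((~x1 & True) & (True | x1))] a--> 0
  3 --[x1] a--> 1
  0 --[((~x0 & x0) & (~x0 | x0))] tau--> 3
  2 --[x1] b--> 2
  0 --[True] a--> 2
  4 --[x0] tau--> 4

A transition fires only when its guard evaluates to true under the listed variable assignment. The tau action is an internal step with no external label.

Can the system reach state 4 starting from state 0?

3 transition(s) survive guard evaluation.
depth 0: {0}
depth 1: {2}  now seen {0,2}
Reachable = {0,2}

Answer: UNREACHABLE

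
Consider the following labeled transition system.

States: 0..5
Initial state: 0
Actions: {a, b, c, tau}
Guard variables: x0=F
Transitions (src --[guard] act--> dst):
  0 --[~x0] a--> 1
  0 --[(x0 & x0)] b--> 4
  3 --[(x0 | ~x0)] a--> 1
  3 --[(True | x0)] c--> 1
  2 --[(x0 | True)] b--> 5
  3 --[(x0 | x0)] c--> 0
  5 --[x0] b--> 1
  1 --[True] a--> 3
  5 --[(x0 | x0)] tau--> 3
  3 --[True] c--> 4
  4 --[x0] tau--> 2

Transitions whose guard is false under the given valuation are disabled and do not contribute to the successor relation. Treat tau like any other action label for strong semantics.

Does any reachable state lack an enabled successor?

Reach set: {0,1,3,4}
  0: a→1  [deg 1]
  1: a→3  [deg 1]
  3: a→1  c→1  c→4  [deg 3]
  4: ∅  [deadlock]
trace reaching 4: a·a·c

Answer: DEADLOCK at state 4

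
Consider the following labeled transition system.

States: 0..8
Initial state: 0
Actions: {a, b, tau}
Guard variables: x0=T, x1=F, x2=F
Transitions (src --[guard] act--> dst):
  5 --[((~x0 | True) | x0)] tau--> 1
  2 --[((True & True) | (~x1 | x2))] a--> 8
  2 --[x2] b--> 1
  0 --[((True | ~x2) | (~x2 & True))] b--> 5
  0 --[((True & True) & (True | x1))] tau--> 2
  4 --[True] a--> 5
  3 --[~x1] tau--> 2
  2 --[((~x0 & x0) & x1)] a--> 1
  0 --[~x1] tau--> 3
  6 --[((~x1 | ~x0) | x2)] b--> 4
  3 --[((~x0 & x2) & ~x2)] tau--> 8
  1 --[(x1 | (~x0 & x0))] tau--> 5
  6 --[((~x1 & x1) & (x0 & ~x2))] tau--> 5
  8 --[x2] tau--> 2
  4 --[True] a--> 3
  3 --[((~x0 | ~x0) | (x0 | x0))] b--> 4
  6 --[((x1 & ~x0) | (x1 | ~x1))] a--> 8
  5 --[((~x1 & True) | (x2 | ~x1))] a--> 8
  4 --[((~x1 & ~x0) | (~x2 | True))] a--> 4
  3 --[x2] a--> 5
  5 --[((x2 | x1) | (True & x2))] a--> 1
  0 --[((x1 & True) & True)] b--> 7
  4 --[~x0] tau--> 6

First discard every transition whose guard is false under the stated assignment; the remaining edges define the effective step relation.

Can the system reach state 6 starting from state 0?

13 transition(s) survive guard evaluation.
depth 0: {0}
depth 1: {2,3,5}  now seen {0,2,3,5}
depth 2: {1,4,8}  now seen {0,1,2,3,4,5,8}
Reachable = {0,1,2,3,4,5,8}

Answer: UNREACHABLE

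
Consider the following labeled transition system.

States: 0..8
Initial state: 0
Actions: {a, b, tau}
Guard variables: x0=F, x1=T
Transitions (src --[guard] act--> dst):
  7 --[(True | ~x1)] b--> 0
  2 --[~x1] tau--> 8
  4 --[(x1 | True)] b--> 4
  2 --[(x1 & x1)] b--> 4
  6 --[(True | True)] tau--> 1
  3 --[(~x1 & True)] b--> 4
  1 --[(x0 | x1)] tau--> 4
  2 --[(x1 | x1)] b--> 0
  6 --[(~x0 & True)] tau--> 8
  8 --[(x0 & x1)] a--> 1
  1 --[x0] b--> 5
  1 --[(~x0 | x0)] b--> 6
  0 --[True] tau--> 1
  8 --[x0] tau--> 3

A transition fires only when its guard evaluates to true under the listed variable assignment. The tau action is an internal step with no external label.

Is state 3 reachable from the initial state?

Answer: UNREACHABLE

Analysis:
Guard filter leaves 9 enabled edge(s).
depth 0: {0}
depth 1: {1}  now seen {0,1}
depth 2: {4,6}  now seen {0,1,4,6}
depth 3: {8}  now seen {0,1,4,6,8}
Reachable = {0,1,4,6,8}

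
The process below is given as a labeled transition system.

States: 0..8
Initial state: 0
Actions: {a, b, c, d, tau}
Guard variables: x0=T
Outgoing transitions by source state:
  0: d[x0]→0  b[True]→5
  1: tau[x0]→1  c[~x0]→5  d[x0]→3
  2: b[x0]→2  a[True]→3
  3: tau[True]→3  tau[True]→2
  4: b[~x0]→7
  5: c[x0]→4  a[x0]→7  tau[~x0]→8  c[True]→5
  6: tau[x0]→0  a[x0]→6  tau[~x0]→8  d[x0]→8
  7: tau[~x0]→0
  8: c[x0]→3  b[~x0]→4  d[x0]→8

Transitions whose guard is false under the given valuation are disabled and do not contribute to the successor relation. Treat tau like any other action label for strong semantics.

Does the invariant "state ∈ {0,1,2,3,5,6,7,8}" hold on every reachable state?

Allowed set {0,1,2,3,5,6,7,8}
R = {0,4,5,7}
  0: ok
  4: ✗ unsafe
  5: ok
  7: ok
counterexample path to 4: b·c

Answer: INVARIANT VIOLATED at state 4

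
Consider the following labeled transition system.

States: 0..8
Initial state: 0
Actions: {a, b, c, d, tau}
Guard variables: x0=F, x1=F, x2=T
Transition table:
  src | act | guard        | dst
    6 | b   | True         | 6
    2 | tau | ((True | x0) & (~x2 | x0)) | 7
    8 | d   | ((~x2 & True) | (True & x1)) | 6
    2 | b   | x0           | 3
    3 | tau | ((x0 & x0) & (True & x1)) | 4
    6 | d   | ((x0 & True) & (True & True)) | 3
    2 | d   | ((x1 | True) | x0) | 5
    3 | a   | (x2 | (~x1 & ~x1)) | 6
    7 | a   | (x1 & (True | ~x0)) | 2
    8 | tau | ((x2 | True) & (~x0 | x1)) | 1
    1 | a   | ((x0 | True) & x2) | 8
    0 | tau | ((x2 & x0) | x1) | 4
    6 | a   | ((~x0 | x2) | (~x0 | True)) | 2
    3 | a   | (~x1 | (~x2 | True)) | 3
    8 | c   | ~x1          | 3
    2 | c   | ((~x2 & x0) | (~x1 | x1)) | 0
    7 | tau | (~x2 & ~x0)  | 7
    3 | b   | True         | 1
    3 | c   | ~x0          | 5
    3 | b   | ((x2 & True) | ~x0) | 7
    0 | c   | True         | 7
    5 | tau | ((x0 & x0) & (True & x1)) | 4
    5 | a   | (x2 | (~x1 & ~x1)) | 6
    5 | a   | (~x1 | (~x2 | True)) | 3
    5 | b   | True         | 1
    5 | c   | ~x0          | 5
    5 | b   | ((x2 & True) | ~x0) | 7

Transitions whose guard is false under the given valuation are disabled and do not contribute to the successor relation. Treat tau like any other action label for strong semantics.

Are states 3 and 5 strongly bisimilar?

Answer: BISIMILAR

Trace:
Compute ~ classes (split until stable):
  π0 = {{0,1,2,3,4,5,6,7,8}}
  π1 = {{0},{1},{2},{3,5},{4,7},{6},{8}}
7 equivalence class(es) (converged in 2)
class of 3: {3,5}; class of 5: {3,5}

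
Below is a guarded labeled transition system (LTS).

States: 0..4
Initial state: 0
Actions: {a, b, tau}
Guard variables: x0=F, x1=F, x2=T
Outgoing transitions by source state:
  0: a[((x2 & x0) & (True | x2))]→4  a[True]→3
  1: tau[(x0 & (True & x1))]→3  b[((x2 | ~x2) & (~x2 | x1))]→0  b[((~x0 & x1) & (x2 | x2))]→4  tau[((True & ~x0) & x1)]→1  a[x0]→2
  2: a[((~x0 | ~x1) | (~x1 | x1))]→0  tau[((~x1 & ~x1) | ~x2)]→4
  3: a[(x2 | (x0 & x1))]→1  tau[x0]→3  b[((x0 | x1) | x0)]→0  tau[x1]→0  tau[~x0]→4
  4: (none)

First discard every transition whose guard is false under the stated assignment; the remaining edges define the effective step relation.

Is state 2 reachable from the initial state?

5 transition(s) survive guard evaluation.
Layer 0: {0}
Layer 1: {3}  total {0,3}
Layer 2: {1,4}  total {0,1,3,4}
R = {0,1,3,4}

Answer: UNREACHABLE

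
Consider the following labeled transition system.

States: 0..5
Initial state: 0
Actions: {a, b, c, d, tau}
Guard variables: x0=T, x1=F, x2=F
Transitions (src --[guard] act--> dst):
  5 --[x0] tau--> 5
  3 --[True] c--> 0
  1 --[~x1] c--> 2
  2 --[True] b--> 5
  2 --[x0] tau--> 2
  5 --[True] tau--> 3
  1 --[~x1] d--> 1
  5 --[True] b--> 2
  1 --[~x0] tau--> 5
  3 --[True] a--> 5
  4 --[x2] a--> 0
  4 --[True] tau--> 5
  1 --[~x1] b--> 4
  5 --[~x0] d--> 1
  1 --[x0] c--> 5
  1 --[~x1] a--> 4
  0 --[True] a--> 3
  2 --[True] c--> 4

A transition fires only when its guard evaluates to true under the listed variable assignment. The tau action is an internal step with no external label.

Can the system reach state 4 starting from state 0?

Guard filter leaves 15 enabled edge(s).
depth 0: {0}
depth 1: {3}  total {0,3}
depth 2: {5}  total {0,3,5}
depth 3: {2}  total {0,2,3,5}
depth 4: {4}  total {0,2,3,4,5}
Reach set: {0,2,3,4,5}
witness 4: a·a·b·c

Answer: REACHABLE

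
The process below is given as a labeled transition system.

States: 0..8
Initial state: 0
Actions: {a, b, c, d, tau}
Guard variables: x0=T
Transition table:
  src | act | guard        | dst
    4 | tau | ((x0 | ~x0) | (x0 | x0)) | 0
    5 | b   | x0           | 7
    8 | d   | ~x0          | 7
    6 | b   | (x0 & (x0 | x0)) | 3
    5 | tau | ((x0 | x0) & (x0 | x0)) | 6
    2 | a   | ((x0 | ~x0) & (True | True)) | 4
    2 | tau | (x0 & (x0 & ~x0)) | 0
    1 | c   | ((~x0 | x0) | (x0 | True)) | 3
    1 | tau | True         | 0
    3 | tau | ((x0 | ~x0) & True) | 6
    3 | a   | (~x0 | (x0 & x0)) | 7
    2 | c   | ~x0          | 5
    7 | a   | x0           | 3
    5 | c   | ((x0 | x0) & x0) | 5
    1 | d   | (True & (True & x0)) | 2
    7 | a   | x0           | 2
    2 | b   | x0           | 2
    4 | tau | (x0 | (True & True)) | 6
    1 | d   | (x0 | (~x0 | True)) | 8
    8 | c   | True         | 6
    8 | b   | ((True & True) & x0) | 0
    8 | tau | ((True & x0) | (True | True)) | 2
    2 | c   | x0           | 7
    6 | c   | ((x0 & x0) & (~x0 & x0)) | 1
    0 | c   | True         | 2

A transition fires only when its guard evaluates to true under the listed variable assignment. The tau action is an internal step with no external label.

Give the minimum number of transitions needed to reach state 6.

Answer: 3

Working:
Breadth-first toward 6:
  L0 = {0}
  L1 = {2}
  L2 = {4,7}
  L3 = {3,6}
first hit 6 at d=3 via c·a·tau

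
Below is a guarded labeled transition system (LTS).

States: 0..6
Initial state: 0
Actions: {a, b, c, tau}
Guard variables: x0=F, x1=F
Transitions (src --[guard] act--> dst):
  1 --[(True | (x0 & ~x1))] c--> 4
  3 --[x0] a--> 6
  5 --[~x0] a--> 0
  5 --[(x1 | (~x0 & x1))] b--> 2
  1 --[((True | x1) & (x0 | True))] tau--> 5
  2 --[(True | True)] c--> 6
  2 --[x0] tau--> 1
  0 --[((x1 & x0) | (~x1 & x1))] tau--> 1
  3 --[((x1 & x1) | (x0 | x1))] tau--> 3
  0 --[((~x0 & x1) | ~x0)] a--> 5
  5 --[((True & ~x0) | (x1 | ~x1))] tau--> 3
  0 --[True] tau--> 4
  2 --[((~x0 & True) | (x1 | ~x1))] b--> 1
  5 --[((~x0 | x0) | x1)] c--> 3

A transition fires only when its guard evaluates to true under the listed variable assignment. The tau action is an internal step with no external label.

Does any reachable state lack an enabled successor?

Reach set: {0,3,4,5}
  0: a→5  tau→4  [deg 2]
  3: ∅  [deadlock]
  4: ∅  [deadlock]
  5: a→0  c→3  tau→3  [deg 3]
witness 3: a·tau

Answer: DEADLOCK at state 3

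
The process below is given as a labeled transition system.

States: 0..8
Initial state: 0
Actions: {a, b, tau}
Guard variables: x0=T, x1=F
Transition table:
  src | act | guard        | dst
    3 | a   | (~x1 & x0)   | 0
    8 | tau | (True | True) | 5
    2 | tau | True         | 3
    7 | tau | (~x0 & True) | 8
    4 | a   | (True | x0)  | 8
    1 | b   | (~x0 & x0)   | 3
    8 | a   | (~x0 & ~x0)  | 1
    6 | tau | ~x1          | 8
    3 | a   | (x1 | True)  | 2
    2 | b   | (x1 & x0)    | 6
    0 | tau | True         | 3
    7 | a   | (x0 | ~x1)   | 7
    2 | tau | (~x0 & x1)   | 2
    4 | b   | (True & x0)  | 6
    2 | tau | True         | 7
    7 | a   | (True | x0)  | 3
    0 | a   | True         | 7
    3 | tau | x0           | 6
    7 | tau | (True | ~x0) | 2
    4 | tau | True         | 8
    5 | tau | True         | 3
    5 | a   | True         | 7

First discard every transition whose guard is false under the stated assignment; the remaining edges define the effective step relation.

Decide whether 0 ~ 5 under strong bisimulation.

Answer: BISIMILAR

Working:
Refine partition for ~:
  P[0] = {{0,1,2,3,4,5,6,7,8}}
  P[1] = {{0,3,5,7},{1},{2,6,8},{4}}
  P[2] = {{0,5},{1},{2,8},{3},{4},{6},{7}}
  P[3] = {{0,5},{1},{2},{3},{4},{6},{7},{8}}
stable after 4 split(s): 8 block(s)
[0]={0,5}  [5]={0,5}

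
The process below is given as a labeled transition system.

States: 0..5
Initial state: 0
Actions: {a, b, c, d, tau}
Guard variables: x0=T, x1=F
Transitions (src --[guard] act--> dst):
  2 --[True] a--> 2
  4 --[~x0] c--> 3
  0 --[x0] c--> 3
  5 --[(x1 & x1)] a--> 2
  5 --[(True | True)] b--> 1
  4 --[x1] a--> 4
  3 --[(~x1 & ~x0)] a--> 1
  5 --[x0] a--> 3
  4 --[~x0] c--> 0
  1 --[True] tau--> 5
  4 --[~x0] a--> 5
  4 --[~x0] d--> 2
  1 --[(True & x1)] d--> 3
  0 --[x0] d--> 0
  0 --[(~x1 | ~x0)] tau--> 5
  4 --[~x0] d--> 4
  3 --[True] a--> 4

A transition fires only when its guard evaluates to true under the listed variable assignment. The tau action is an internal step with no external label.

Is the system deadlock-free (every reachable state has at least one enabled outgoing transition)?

Answer: DEADLOCK at state 4

Trace:
R = {0,1,3,4,5}
  0: c→3  d→0  tau→5  [3 out]
  1: tau→5  [1 out]
  3: a→4  [1 out]
  4: ∅  [STUCK]
  5: a→3  b→1  [2 out]
trace reaching 4: c·a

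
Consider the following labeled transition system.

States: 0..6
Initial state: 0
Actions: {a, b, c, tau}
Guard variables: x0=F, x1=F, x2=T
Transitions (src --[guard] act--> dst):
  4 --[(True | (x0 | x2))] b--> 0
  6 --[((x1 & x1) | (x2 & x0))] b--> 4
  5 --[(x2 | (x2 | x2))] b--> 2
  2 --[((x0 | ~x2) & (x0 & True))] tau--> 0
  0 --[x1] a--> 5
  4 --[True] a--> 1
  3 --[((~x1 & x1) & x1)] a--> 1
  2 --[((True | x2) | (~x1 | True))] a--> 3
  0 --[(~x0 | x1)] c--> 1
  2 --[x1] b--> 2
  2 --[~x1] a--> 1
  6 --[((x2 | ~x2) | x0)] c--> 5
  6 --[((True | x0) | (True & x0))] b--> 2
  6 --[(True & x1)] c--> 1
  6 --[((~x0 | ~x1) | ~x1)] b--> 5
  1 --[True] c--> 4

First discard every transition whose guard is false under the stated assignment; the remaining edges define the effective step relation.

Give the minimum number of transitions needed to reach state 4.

Answer: 2

Trace:
BFS to 4:
  depth 0: {0}
  depth 1: {1}
  depth 2: {4}
depth(4)=2, e.g. c·c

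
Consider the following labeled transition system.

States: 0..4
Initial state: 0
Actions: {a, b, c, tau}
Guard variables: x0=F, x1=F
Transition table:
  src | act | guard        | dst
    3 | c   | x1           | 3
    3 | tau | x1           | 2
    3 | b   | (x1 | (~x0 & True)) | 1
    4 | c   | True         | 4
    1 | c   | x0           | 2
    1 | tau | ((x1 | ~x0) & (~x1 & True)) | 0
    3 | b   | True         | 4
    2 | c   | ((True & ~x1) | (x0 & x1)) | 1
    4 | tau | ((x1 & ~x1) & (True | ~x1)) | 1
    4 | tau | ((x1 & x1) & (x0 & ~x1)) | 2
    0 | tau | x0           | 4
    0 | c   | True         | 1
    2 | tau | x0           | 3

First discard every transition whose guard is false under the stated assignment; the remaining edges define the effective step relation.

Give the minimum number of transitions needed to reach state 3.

BFS to 3:
  L0 = {0}
  L1 = {1}
3 never appears.

Answer: UNREACHABLE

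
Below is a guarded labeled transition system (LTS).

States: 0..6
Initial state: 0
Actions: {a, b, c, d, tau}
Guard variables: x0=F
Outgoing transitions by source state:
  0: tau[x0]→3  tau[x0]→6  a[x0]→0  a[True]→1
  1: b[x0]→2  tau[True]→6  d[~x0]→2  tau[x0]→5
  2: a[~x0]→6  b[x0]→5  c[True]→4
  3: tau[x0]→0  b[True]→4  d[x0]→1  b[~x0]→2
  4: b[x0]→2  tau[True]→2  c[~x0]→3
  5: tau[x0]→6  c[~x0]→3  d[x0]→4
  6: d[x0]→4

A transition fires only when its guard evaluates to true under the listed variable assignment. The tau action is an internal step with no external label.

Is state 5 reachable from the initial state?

10 transition(s) survive guard evaluation.
depth 0: {0}
depth 1: {1}  total {0,1}
depth 2: {2,6}  total {0,1,2,6}
depth 3: {4}  total {0,1,2,4,6}
depth 4: {3}  total {0,1,2,3,4,6}
R = {0,1,2,3,4,6}

Answer: UNREACHABLE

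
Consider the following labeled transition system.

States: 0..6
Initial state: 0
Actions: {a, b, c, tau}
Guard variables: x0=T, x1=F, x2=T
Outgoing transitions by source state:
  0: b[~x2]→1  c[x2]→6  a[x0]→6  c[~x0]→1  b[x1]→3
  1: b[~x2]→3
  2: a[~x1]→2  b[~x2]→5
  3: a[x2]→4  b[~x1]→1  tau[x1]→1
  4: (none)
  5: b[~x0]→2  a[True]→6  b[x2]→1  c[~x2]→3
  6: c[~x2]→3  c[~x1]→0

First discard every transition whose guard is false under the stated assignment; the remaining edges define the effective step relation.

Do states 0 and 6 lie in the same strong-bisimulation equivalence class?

Answer: NOT BISIMILAR

Trace:
Refine partition for ~:
  round 0: {{0,1,2,3,4,5,6}}
  round 1: {{0},{1,4},{2},{3,5},{6}}
  round 2: {{0},{1,4},{2},{3},{5},{6}}
stable after 3 split(s): 6 block(s)
[0]={0}  [6]={6}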